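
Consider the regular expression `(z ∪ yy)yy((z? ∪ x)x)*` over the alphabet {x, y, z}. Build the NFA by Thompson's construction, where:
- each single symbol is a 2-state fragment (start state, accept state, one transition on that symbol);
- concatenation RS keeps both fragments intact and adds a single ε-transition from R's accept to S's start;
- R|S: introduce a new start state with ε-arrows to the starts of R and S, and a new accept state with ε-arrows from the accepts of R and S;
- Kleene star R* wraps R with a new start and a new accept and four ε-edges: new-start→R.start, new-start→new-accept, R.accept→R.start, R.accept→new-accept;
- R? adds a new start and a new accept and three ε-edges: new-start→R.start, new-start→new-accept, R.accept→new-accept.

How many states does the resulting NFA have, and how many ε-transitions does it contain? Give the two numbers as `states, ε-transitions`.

Building bottom-up:
Each of the 8 symbol leaves contributes 2 states and 0 ε-transitions.
  yy → 4 states, 1 ε-transition
  z ∪ yy → 8 states, 5 ε-transitions
  z? → 4 states, 3 ε-transitions
  z? ∪ x → 8 states, 7 ε-transitions
  (z? ∪ x)x → 10 states, 8 ε-transitions
  ((z? ∪ x)x)* → 12 states, 12 ε-transitions
  (z ∪ yy)yy((z? ∪ x)x)* → 24 states, 20 ε-transitions

24, 20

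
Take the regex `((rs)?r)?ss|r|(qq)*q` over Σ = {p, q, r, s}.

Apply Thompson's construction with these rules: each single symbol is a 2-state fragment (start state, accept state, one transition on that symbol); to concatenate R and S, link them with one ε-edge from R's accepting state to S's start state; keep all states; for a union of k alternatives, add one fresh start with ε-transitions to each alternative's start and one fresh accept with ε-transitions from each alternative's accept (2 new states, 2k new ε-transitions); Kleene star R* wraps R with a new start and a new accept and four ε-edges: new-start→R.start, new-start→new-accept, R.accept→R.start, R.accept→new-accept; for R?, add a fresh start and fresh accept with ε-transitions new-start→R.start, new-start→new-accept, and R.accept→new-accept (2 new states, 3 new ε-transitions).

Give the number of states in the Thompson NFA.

26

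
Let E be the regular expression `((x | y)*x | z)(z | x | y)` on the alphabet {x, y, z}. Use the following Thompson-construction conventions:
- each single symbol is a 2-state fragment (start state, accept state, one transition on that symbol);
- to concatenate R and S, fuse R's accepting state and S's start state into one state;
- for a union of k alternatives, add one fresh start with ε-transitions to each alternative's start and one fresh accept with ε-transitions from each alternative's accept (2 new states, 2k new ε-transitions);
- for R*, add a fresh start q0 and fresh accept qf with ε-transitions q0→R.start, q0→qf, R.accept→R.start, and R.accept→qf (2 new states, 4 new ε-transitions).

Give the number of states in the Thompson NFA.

Recursing over subexpressions:
Each of the 7 symbol leaves contributes a 2-state fragment.
  x | y : 6 states
  (x | y)* : 8 states
  (x | y)*x : 9 states
  (x | y)*x | z : 13 states
  z | x | y : 8 states
  ((x | y)*x | z)(z | x | y) : 20 states

20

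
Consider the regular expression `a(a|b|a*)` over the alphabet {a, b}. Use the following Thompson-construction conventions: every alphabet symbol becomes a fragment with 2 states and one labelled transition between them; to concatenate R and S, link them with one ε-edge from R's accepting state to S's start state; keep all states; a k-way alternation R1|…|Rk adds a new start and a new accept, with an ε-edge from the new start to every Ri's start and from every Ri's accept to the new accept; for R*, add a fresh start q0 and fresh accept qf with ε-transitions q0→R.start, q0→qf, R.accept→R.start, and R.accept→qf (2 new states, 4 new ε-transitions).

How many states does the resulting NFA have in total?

Per subexpression:
Each of the 4 symbol leaves contributes a 2-state fragment.
  a* — 4 states
  a|b|a* — 10 states
  a(a|b|a*) — 12 states

12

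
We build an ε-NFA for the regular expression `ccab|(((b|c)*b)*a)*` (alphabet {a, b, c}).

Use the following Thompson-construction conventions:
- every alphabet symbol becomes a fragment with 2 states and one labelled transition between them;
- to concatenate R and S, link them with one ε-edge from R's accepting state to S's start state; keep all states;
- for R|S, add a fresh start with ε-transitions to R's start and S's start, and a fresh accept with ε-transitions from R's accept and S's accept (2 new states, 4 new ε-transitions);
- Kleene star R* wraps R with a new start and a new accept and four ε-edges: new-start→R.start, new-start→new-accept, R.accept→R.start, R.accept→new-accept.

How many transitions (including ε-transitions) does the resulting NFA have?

Building bottom-up:
Each of the 8 symbol leaves contributes 1 transition (1 symbol, 0 ε).
  ccab → 7 transitions (4 symbol, 3 ε)
  b|c → 6 transitions (2 symbol, 4 ε)
  (b|c)* → 10 transitions (2 symbol, 8 ε)
  (b|c)*b → 12 transitions (3 symbol, 9 ε)
  ((b|c)*b)* → 16 transitions (3 symbol, 13 ε)
  ((b|c)*b)*a → 18 transitions (4 symbol, 14 ε)
  (((b|c)*b)*a)* → 22 transitions (4 symbol, 18 ε)
  ccab|(((b|c)*b)*a)* → 33 transitions (8 symbol, 25 ε)

33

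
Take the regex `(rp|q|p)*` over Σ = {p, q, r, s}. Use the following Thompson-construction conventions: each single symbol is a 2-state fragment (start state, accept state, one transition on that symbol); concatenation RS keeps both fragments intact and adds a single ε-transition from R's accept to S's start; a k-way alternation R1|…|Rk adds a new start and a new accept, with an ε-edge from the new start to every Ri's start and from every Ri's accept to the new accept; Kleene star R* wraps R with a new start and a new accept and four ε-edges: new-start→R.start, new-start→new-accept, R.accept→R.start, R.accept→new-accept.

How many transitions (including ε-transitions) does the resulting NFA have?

15

Building bottom-up:
Each of the 4 symbol leaves contributes 1 transition (1 symbol, 0 ε).
  rp — 3 transitions (2 symbol, 1 ε)
  rp|q|p — 11 transitions (4 symbol, 7 ε)
  (rp|q|p)* — 15 transitions (4 symbol, 11 ε)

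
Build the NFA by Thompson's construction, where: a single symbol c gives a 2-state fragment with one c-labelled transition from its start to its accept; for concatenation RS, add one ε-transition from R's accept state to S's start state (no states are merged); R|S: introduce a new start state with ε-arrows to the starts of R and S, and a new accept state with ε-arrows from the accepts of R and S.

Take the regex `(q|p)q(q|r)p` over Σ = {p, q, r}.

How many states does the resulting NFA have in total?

16

Bottom-up over the parse tree:
Each of the 6 symbol leaves contributes a 2-state fragment.
  q|p — 6 states
  q|r — 6 states
  (q|p)q(q|r)p — 16 states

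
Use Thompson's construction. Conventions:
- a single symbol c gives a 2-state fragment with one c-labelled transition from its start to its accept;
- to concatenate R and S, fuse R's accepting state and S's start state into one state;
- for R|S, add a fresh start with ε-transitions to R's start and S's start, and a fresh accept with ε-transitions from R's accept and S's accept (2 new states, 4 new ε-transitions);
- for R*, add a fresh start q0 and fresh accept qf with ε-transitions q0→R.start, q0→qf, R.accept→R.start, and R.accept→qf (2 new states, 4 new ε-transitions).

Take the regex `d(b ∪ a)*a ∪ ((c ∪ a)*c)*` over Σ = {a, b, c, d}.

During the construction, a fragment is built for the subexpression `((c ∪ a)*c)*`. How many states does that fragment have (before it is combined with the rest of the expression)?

11

Fragment for `((c ∪ a)*c)*`:
Each of the 3 symbol leaves contributes a 2-state fragment.
  c ∪ a → 6 states
  (c ∪ a)* → 8 states
  (c ∪ a)*c → 9 states
  ((c ∪ a)*c)* → 11 states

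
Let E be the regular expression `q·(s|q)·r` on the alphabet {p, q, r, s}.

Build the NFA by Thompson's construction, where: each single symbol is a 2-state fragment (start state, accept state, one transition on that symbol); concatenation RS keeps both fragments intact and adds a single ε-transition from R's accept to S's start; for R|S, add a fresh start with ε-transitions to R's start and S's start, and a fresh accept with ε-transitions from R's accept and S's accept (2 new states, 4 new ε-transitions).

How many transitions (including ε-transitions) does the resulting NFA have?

10

Per subexpression:
Each of the 4 symbol leaves contributes 1 transition (1 symbol, 0 ε).
  s|q = 6 transitions (2 symbol, 4 ε)
  q·(s|q)·r = 10 transitions (4 symbol, 6 ε)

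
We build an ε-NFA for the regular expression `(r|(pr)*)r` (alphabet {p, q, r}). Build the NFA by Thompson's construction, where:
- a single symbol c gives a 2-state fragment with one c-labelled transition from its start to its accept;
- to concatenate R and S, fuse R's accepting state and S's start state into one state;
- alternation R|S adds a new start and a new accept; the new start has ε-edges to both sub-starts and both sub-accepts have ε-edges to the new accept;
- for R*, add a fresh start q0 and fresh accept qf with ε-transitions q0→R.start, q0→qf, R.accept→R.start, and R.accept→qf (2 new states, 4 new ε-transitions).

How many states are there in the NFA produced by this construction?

By structural recursion:
Each of the 4 symbol leaves contributes a 2-state fragment.
  pr — 3 states
  (pr)* — 5 states
  r|(pr)* — 9 states
  (r|(pr)*)r — 10 states

10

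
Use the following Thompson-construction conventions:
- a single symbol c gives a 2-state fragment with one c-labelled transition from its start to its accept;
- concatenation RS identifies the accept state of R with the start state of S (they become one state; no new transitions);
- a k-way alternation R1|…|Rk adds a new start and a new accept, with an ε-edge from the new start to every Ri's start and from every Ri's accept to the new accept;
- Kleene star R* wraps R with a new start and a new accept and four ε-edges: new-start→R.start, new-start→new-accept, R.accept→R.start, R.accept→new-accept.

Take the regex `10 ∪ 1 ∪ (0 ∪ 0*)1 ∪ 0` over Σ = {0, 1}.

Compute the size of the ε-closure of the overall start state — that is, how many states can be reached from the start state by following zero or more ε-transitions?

Work bottom-up. For each fragment F, track |ε-closure(F.start)| and whether F's accept lies in that closure (i.e. whether F accepts ε). A single-symbol fragment has closure size 1 and does not accept ε.
  10 : same as the first factor's closure: C = 1
  0* : the star's fresh start ε-reaches both the body's start and the fresh accept: C = 2 + 1 = 3
  0 ∪ 0* : C = 1 (new start) + (1 + 3) + 1 (new accept, since some branch ε-reaches its own accept) = 6
  (0 ∪ 0*)1 : C = 6 + (1−1) = 6 (closure spills across the concat boundary because the left factor accepts ε)
  10 ∪ 1 ∪ (0 ∪ 0*)1 ∪ 0 : new start ε-reaches every alternative's start; none of them accept ε, so the new accept is not reached: C = 1 + 1 + 1 + 6 + 1 = 10

10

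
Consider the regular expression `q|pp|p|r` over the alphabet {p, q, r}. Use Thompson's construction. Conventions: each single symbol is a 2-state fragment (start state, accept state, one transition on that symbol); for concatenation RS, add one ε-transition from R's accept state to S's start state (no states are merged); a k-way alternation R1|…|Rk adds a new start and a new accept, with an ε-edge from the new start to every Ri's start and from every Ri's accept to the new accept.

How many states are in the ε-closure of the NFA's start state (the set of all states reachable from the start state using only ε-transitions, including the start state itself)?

Let C(F) = |ε-closure(F.start)| within fragment F, and note whether F accepts ε. Symbol fragments have C = 1 and do not accept ε. Then:
  pp — same as the first factor's closure: |ε-closure| = 1
  q|pp|p|r — |ε-closure| = 1 + 1 + 1 + 1 + 1 = 5 (the new accept is not ε-reachable since no branch accepts ε)

5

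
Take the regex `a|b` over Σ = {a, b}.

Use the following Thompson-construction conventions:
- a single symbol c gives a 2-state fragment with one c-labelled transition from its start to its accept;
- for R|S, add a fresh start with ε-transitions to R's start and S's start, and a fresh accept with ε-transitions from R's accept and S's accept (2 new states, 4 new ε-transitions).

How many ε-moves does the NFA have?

By structural recursion:
Each of the 2 symbol leaves contributes 0 ε-transitions.
  a|b — 4 ε-transitions

4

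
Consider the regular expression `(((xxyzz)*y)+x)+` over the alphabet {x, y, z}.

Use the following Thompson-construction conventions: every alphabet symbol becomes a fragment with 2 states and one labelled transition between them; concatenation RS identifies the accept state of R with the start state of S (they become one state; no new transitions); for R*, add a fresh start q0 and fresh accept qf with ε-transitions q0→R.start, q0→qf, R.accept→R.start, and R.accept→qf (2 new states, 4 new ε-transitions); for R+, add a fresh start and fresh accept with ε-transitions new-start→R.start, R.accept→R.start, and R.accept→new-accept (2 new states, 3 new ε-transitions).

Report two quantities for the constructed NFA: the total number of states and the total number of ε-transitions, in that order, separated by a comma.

Per subexpression:
Each of the 7 symbol leaves contributes 2 states and 0 ε-transitions.
  xxyzz = 6 states, 0 ε-transitions
  (xxyzz)* = 8 states, 4 ε-transitions
  (xxyzz)*y = 9 states, 4 ε-transitions
  ((xxyzz)*y)+ = 11 states, 7 ε-transitions
  ((xxyzz)*y)+x = 12 states, 7 ε-transitions
  (((xxyzz)*y)+x)+ = 14 states, 10 ε-transitions

14, 10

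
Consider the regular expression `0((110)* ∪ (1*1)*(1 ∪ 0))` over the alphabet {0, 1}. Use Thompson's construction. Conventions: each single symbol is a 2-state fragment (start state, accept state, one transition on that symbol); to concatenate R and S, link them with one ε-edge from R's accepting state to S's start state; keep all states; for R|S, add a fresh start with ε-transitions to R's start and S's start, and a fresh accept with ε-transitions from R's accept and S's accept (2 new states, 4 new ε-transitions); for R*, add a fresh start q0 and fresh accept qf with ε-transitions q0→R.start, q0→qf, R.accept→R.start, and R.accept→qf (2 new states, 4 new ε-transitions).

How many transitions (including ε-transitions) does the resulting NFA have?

By structural recursion:
Each of the 8 symbol leaves contributes 1 transition (1 symbol, 0 ε).
  110 : 5 transitions (3 symbol, 2 ε)
  (110)* : 9 transitions (3 symbol, 6 ε)
  1* : 5 transitions (1 symbol, 4 ε)
  1*1 : 7 transitions (2 symbol, 5 ε)
  (1*1)* : 11 transitions (2 symbol, 9 ε)
  1 ∪ 0 : 6 transitions (2 symbol, 4 ε)
  (1*1)*(1 ∪ 0) : 18 transitions (4 symbol, 14 ε)
  (110)* ∪ (1*1)*(1 ∪ 0) : 31 transitions (7 symbol, 24 ε)
  0((110)* ∪ (1*1)*(1 ∪ 0)) : 33 transitions (8 symbol, 25 ε)

33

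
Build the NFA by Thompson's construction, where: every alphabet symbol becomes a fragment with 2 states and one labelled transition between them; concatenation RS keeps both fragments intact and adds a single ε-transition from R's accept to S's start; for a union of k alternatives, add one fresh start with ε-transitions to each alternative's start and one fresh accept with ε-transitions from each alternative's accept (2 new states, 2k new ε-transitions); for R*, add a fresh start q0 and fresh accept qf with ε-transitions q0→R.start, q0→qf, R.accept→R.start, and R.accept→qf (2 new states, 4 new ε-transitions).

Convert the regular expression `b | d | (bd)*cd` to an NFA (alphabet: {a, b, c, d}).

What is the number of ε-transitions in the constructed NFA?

Per subexpression:
Each of the 6 symbol leaves contributes 0 ε-transitions.
  bd : 1 ε-transition
  (bd)* : 5 ε-transitions
  (bd)*cd : 7 ε-transitions
  b | d | (bd)*cd : 13 ε-transitions

13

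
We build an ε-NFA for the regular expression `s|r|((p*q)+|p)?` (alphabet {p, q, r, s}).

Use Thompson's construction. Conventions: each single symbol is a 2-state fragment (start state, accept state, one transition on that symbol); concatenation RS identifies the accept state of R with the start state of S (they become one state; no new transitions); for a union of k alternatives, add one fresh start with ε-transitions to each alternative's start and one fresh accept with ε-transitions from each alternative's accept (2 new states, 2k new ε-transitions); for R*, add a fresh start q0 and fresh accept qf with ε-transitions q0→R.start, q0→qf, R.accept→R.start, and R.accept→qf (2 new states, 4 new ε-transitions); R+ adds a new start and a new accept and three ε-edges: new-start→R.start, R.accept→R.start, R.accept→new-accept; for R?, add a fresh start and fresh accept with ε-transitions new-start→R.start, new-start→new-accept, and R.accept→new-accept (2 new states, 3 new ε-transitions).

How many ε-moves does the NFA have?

20

By structural recursion:
Each of the 5 symbol leaves contributes 0 ε-transitions.
  p* — 4 ε-transitions
  p*q — 4 ε-transitions
  (p*q)+ — 7 ε-transitions
  (p*q)+|p — 11 ε-transitions
  ((p*q)+|p)? — 14 ε-transitions
  s|r|((p*q)+|p)? — 20 ε-transitions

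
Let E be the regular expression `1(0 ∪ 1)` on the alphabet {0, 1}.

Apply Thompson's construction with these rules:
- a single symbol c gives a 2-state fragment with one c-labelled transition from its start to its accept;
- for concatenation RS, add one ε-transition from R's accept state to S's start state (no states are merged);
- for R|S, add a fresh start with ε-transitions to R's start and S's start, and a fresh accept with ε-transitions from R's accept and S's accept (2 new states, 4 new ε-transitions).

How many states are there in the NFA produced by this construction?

8

Bottom-up over the parse tree:
Each of the 3 symbol leaves contributes a 2-state fragment.
  0 ∪ 1 → 6 states
  1(0 ∪ 1) → 8 states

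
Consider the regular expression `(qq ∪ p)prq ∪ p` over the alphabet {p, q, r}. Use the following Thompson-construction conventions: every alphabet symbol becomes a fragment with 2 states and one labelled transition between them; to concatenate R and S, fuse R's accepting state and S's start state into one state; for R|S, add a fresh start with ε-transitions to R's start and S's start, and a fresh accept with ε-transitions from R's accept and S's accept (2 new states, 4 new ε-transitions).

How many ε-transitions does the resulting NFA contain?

By structural recursion:
Each of the 7 symbol leaves contributes 0 ε-transitions.
  qq : 0 ε-transitions
  qq ∪ p : 4 ε-transitions
  (qq ∪ p)prq : 4 ε-transitions
  (qq ∪ p)prq ∪ p : 8 ε-transitions

8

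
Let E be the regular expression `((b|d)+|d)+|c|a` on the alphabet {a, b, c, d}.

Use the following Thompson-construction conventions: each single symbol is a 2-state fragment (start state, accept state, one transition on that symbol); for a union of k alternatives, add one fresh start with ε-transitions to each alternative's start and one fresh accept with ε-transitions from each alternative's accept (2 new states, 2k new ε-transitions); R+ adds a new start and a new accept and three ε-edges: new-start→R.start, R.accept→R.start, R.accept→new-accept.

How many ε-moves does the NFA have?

20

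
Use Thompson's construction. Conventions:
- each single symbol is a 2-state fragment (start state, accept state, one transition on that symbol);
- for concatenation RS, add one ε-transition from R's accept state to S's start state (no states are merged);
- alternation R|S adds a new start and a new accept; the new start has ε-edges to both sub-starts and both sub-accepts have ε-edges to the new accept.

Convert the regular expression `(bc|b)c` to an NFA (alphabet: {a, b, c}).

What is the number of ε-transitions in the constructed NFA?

6

Bottom-up over the parse tree:
Each of the 4 symbol leaves contributes 0 ε-transitions.
  bc → 1 ε-transition
  bc|b → 5 ε-transitions
  (bc|b)c → 6 ε-transitions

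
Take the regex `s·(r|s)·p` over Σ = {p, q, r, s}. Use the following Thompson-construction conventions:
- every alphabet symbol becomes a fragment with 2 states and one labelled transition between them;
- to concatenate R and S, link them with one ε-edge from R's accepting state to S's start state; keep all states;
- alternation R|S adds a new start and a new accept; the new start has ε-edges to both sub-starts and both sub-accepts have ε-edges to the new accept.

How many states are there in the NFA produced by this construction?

10

Bottom-up over the parse tree:
Each of the 4 symbol leaves contributes a 2-state fragment.
  r|s = 6 states
  s·(r|s)·p = 10 states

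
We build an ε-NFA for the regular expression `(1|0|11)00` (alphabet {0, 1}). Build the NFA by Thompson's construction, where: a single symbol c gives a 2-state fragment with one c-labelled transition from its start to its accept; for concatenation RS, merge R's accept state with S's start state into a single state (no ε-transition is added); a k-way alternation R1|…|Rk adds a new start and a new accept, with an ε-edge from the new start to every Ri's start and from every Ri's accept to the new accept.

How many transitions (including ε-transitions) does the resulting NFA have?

Building bottom-up:
Each of the 6 symbol leaves contributes 1 transition (1 symbol, 0 ε).
  11 — 2 transitions (2 symbol, 0 ε)
  1|0|11 — 10 transitions (4 symbol, 6 ε)
  (1|0|11)00 — 12 transitions (6 symbol, 6 ε)

12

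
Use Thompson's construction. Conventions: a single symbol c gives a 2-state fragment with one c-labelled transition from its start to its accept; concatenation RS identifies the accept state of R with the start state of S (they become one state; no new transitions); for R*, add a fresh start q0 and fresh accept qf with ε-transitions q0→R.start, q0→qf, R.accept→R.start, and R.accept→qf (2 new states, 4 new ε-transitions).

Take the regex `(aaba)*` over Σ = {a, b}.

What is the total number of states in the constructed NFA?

7

Recursing over subexpressions:
Each of the 4 symbol leaves contributes a 2-state fragment.
  aaba = 5 states
  (aaba)* = 7 states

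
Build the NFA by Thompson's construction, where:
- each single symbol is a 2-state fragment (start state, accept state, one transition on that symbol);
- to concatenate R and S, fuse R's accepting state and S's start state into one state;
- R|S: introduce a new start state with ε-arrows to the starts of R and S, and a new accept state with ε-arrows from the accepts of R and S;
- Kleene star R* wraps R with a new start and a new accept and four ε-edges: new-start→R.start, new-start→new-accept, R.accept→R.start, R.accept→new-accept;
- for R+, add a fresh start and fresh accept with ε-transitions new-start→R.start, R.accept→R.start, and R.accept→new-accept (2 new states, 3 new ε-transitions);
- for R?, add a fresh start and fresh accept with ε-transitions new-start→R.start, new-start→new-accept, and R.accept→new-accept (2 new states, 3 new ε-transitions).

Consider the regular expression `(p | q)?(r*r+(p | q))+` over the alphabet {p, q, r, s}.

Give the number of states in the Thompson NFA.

21

Bottom-up over the parse tree:
Each of the 6 symbol leaves contributes a 2-state fragment.
  p | q — 6 states
  (p | q)? — 8 states
  r* — 4 states
  r+ — 4 states
  p | q — 6 states
  r*r+(p | q) — 12 states
  (r*r+(p | q))+ — 14 states
  (p | q)?(r*r+(p | q))+ — 21 states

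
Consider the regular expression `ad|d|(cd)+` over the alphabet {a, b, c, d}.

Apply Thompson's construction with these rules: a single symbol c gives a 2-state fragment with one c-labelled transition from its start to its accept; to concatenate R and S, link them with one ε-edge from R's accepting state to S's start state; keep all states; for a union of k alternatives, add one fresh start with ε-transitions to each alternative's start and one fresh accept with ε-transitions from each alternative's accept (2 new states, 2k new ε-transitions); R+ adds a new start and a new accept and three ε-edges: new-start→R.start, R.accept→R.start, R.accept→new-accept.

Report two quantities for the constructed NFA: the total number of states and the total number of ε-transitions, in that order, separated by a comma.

Per subexpression:
Each of the 5 symbol leaves contributes 2 states and 0 ε-transitions.
  ad — 4 states, 1 ε-transition
  cd — 4 states, 1 ε-transition
  (cd)+ — 6 states, 4 ε-transitions
  ad|d|(cd)+ — 14 states, 11 ε-transitions

14, 11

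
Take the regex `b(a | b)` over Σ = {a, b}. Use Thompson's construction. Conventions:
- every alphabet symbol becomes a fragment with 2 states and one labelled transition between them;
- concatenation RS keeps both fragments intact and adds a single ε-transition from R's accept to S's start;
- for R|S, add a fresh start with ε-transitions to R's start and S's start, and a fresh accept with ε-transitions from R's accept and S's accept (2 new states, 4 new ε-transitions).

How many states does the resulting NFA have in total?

8

Bottom-up over the parse tree:
Each of the 3 symbol leaves contributes a 2-state fragment.
  a | b → 6 states
  b(a | b) → 8 states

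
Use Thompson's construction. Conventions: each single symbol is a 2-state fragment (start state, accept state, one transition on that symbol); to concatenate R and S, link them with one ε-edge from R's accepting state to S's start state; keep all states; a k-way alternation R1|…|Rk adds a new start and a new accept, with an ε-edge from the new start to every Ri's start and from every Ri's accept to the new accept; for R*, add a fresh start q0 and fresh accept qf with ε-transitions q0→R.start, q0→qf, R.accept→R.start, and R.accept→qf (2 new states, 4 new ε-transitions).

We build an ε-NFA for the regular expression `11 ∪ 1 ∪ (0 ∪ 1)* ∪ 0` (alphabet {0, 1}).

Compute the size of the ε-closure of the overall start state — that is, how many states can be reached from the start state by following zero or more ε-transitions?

10

Let C(F) = |ε-closure(F.start)| within fragment F, and note whether F accepts ε. Symbol fragments have C = 1 and do not accept ε. Then:
  11 — same as the first factor's closure: |ε-closure| = 1
  0 ∪ 1 — |ε-closure| = 1 + 1 + 1 = 3 (the new accept is not ε-reachable since no branch accepts ε)
  (0 ∪ 1)* — the star's fresh start ε-reaches both the body's start and the fresh accept: |ε-closure| = 2 + 3 = 5
  11 ∪ 1 ∪ (0 ∪ 1)* ∪ 0 — |ε-closure| = 1 (new start) + (1 + 1 + 5 + 1) + 1 (new accept, since some branch ε-reaches its own accept) = 10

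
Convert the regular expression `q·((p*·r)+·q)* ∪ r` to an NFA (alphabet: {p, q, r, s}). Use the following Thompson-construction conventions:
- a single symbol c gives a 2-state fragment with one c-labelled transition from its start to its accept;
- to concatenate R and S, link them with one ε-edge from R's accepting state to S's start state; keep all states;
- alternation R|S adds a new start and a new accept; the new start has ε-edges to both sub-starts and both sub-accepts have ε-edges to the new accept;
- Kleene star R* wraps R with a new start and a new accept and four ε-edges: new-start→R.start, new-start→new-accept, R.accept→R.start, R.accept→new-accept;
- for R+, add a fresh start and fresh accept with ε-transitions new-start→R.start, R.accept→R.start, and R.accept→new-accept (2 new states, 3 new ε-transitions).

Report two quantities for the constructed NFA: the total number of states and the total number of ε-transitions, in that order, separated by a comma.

18, 18

Building bottom-up:
Each of the 5 symbol leaves contributes 2 states and 0 ε-transitions.
  p* : 4 states, 4 ε-transitions
  p*·r : 6 states, 5 ε-transitions
  (p*·r)+ : 8 states, 8 ε-transitions
  (p*·r)+·q : 10 states, 9 ε-transitions
  ((p*·r)+·q)* : 12 states, 13 ε-transitions
  q·((p*·r)+·q)* : 14 states, 14 ε-transitions
  q·((p*·r)+·q)* ∪ r : 18 states, 18 ε-transitions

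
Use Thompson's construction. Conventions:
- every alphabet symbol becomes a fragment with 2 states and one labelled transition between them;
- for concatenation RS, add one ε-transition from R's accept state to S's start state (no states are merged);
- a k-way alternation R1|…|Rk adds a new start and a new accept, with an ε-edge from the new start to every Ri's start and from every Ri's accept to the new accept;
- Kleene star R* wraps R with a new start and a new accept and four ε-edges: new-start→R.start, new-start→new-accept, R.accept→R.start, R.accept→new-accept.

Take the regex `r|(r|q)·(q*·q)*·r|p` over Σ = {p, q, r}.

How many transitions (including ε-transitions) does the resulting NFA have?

By structural recursion:
Each of the 7 symbol leaves contributes 1 transition (1 symbol, 0 ε).
  r|q — 6 transitions (2 symbol, 4 ε)
  q* — 5 transitions (1 symbol, 4 ε)
  q*·q — 7 transitions (2 symbol, 5 ε)
  (q*·q)* — 11 transitions (2 symbol, 9 ε)
  (r|q)·(q*·q)*·r — 20 transitions (5 symbol, 15 ε)
  r|(r|q)·(q*·q)*·r|p — 28 transitions (7 symbol, 21 ε)

28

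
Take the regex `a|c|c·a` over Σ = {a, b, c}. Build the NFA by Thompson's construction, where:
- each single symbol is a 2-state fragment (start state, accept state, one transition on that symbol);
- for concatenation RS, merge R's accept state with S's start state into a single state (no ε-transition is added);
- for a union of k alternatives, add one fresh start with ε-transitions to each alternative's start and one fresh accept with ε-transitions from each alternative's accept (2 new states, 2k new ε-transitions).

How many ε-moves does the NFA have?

By structural recursion:
Each of the 4 symbol leaves contributes 0 ε-transitions.
  c·a — 0 ε-transitions
  a|c|c·a — 6 ε-transitions

6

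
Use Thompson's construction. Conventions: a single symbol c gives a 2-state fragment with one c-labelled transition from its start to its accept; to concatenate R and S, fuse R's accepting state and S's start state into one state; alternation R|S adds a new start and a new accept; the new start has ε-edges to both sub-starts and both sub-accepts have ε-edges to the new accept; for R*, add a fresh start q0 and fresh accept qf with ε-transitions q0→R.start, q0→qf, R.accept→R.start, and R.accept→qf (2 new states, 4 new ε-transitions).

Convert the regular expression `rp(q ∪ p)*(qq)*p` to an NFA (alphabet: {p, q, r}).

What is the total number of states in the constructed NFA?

Building bottom-up:
Each of the 7 symbol leaves contributes a 2-state fragment.
  q ∪ p — 6 states
  (q ∪ p)* — 8 states
  qq — 3 states
  (qq)* — 5 states
  rp(q ∪ p)*(qq)*p — 15 states

15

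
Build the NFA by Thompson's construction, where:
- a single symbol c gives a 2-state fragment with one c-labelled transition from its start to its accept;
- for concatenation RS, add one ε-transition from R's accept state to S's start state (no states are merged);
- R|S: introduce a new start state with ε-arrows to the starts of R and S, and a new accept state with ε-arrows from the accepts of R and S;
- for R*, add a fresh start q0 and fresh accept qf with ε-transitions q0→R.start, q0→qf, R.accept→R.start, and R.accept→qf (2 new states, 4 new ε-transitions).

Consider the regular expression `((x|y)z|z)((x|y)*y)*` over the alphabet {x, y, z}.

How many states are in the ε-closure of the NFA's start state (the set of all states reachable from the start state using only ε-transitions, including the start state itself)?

Let C(F) = |ε-closure(F.start)| within fragment F, and note whether F accepts ε. Symbol fragments have C = 1 and do not accept ε. Then:
  x|y — new start ε-reaches every alternative's start; none of them accept ε, so the new accept is not reached: |ε-closure| = 1 + 1 + 1 = 3
  (x|y)z — |ε-closure| equals the left operand's closure size = 3 (its accept is not ε-reachable, so the closure stops there)
  (x|y)z|z — new start ε-reaches every alternative's start; none of them accept ε, so the new accept is not reached: |ε-closure| = 1 + 3 + 1 = 5
  x|y — |ε-closure| = 1 + 1 + 1 = 3 (the new accept is not ε-reachable since no branch accepts ε)
  (x|y)* — the star's fresh start ε-reaches both the body's start and the fresh accept: |ε-closure| = 2 + 3 = 5
  (x|y)*y — the left operand accepts ε, so the closure extends into the next operand (via the concat ε-link); |ε-closure| = 5 + 1 = 6
  ((x|y)*y)* — new start has ε-edges to the inner start and to the new accept, so |ε-closure| = 2 + 6 = 8
  ((x|y)z|z)((x|y)*y)* — |ε-closure| equals the left operand's closure size = 5 (its accept is not ε-reachable, so the closure stops there)

5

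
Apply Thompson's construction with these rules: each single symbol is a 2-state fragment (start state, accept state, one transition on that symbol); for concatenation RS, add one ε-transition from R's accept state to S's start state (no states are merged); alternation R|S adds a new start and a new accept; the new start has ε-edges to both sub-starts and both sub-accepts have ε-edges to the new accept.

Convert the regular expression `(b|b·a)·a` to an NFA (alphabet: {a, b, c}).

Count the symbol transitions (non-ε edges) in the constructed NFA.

Bottom-up over the parse tree:
Each of the 4 symbol leaves contributes exactly 1 symbol transition.
  b·a : 2 symbol transitions
  b|b·a : 3 symbol transitions
  (b|b·a)·a : 4 symbol transitions

4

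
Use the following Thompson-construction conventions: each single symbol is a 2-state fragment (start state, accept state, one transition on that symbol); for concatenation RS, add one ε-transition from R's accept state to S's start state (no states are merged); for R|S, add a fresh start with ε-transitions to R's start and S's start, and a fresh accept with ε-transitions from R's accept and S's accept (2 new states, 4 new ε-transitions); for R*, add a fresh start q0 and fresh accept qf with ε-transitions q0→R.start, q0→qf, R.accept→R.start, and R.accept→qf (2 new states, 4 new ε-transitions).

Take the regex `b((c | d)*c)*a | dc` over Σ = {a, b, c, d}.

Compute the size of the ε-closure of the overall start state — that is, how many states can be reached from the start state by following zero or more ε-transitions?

Work bottom-up. For each fragment F, track |ε-closure(F.start)| and whether F's accept lies in that closure (i.e. whether F accepts ε). A single-symbol fragment has closure size 1 and does not accept ε.
  c | d → |closure| = 1 + 1 + 1 = 3 (the new accept is not ε-reachable since no branch accepts ε)
  (c | d)* → new start has ε-edges to the inner start and to the new accept, so |closure| = 2 + 3 = 5
  (c | d)*c → the left operand accepts ε, so the closure extends into the next operand (via the concat ε-link); |closure| = 5 + 1 = 6
  ((c | d)*c)* → new start has ε-edges to the inner start and to the new accept, so |closure| = 2 + 6 = 8
  b((c | d)*c)*a → same as the first factor's closure: |closure| = 1
  dc → same as the first factor's closure: |closure| = 1
  b((c | d)*c)*a | dc → new start ε-reaches every alternative's start; none of them accept ε, so the new accept is not reached: |closure| = 1 + 1 + 1 = 3

3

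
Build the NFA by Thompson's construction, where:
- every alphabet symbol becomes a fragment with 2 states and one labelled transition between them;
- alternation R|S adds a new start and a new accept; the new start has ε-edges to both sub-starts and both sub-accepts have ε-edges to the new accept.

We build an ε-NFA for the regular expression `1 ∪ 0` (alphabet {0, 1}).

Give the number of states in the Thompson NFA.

Bottom-up over the parse tree:
Each of the 2 symbol leaves contributes a 2-state fragment.
  1 ∪ 0 — 6 states

6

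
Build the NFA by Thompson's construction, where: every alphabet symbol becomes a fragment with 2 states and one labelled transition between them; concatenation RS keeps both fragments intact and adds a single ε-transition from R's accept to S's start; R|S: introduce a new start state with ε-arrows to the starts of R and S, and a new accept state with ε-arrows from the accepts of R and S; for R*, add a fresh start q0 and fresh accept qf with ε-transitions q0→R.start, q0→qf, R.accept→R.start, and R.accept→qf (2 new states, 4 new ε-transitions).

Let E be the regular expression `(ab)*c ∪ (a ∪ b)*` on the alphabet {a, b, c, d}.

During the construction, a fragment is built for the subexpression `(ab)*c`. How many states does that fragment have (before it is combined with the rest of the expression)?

8

Fragment for `(ab)*c`:
Each of the 3 symbol leaves contributes a 2-state fragment.
  ab : 4 states
  (ab)* : 6 states
  (ab)*c : 8 states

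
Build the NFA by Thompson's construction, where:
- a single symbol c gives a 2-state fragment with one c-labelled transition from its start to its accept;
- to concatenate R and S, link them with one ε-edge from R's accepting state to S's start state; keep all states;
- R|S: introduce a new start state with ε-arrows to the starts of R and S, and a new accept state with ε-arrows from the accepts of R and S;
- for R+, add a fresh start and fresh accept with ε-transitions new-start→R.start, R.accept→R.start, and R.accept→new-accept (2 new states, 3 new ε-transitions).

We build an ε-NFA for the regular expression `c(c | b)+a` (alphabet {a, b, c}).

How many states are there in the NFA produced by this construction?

Bottom-up over the parse tree:
Each of the 4 symbol leaves contributes a 2-state fragment.
  c | b = 6 states
  (c | b)+ = 8 states
  c(c | b)+a = 12 states

12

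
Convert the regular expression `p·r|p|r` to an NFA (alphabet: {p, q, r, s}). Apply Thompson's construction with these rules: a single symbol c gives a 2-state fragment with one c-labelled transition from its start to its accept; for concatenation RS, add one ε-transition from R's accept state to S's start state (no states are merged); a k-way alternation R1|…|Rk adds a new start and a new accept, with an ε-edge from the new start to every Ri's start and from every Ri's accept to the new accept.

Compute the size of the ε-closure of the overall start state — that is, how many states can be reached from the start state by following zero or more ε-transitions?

Let C(F) = |ε-closure(F.start)| within fragment F, and note whether F accepts ε. Symbol fragments have C = 1 and do not accept ε. Then:
  p·r : |closure| equals the left operand's closure size = 1 (its accept is not ε-reachable, so the closure stops there)
  p·r|p|r : new start ε-reaches every alternative's start; none of them accept ε, so the new accept is not reached: |closure| = 1 + 1 + 1 + 1 = 4

4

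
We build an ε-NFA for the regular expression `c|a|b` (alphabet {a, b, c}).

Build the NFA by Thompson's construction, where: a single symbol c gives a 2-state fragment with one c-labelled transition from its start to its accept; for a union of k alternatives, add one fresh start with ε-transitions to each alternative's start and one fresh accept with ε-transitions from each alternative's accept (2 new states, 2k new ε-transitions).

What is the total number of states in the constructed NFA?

Per subexpression:
Each of the 3 symbol leaves contributes a 2-state fragment.
  c|a|b — 8 states

8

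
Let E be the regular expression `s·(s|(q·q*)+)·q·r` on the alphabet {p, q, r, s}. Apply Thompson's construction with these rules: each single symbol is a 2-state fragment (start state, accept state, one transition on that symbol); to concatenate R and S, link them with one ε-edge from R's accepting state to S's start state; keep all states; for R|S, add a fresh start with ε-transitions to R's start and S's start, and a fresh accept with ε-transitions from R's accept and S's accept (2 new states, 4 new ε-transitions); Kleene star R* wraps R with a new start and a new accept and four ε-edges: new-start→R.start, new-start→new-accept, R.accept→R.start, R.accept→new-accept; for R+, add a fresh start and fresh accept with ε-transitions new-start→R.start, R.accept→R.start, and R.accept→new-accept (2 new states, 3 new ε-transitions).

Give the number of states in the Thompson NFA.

18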